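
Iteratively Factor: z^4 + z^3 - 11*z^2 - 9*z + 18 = (z + 2)*(z^3 - z^2 - 9*z + 9) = (z - 3)*(z + 2)*(z^2 + 2*z - 3) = (z - 3)*(z + 2)*(z + 3)*(z - 1)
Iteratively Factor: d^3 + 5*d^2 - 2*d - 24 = (d - 2)*(d^2 + 7*d + 12) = (d - 2)*(d + 4)*(d + 3)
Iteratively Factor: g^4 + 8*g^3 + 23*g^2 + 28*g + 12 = (g + 2)*(g^3 + 6*g^2 + 11*g + 6) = (g + 2)*(g + 3)*(g^2 + 3*g + 2) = (g + 1)*(g + 2)*(g + 3)*(g + 2)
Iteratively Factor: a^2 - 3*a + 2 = (a - 1)*(a - 2)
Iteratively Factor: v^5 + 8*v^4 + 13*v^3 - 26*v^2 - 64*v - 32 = (v + 4)*(v^4 + 4*v^3 - 3*v^2 - 14*v - 8) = (v + 1)*(v + 4)*(v^3 + 3*v^2 - 6*v - 8) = (v - 2)*(v + 1)*(v + 4)*(v^2 + 5*v + 4) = (v - 2)*(v + 1)*(v + 4)^2*(v + 1)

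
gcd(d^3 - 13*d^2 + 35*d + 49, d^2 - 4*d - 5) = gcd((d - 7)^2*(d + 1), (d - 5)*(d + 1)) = d + 1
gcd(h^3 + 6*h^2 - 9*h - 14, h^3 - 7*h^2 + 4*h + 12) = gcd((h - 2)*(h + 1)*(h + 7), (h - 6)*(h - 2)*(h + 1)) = h^2 - h - 2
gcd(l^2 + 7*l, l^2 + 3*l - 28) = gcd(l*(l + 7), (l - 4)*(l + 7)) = l + 7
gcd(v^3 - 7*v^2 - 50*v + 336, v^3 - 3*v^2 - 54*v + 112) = v^2 - v - 56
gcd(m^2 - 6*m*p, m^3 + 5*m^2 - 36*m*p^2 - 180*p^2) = -m + 6*p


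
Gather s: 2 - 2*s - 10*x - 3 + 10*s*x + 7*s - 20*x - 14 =s*(10*x + 5) - 30*x - 15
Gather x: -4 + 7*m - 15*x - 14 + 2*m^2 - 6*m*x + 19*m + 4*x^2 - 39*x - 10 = 2*m^2 + 26*m + 4*x^2 + x*(-6*m - 54) - 28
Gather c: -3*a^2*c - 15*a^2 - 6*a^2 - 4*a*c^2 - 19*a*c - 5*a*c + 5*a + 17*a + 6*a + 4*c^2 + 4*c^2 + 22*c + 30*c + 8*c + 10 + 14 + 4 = -21*a^2 + 28*a + c^2*(8 - 4*a) + c*(-3*a^2 - 24*a + 60) + 28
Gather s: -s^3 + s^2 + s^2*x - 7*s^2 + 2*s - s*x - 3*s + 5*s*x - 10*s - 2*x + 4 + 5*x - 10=-s^3 + s^2*(x - 6) + s*(4*x - 11) + 3*x - 6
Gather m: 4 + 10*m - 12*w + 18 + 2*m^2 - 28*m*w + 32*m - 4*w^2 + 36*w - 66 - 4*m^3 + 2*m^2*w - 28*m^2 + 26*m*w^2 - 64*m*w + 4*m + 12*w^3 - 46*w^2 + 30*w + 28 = -4*m^3 + m^2*(2*w - 26) + m*(26*w^2 - 92*w + 46) + 12*w^3 - 50*w^2 + 54*w - 16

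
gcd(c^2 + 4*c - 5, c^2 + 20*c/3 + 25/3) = c + 5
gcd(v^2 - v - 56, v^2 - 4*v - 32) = v - 8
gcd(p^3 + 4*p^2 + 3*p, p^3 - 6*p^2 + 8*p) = p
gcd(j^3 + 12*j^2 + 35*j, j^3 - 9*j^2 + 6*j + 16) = 1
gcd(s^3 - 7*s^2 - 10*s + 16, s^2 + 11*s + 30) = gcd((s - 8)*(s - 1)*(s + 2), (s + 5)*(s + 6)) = 1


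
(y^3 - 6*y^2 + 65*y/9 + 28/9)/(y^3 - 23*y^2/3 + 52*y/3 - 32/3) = (9*y^2 - 18*y - 7)/(3*(3*y^2 - 11*y + 8))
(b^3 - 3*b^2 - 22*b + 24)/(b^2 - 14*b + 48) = (b^2 + 3*b - 4)/(b - 8)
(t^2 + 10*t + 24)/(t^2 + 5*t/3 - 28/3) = 3*(t + 6)/(3*t - 7)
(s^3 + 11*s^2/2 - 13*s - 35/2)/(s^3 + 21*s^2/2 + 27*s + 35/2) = (2*s - 5)/(2*s + 5)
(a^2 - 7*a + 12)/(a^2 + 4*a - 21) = (a - 4)/(a + 7)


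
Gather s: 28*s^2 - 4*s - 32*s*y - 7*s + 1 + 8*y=28*s^2 + s*(-32*y - 11) + 8*y + 1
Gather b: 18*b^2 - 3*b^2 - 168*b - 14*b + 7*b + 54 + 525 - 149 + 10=15*b^2 - 175*b + 440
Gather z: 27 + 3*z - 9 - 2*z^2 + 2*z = -2*z^2 + 5*z + 18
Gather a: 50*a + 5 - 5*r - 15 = 50*a - 5*r - 10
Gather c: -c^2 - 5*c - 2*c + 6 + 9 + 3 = -c^2 - 7*c + 18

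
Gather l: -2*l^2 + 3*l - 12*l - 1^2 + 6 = -2*l^2 - 9*l + 5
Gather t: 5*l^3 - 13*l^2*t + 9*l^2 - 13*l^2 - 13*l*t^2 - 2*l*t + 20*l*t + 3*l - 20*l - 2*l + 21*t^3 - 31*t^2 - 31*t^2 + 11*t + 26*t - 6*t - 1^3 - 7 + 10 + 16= 5*l^3 - 4*l^2 - 19*l + 21*t^3 + t^2*(-13*l - 62) + t*(-13*l^2 + 18*l + 31) + 18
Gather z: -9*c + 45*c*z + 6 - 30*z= -9*c + z*(45*c - 30) + 6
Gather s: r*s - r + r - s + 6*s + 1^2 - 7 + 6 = s*(r + 5)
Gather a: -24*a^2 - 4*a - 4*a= -24*a^2 - 8*a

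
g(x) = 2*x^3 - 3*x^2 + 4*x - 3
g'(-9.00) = 544.00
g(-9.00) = -1740.00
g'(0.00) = 4.00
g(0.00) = -3.00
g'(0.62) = 2.59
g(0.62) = -1.20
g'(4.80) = 113.44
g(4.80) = 168.26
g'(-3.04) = 77.69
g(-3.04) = -99.07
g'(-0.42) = 7.58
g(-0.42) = -5.36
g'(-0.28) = 6.15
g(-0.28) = -4.40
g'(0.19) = 3.08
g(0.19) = -2.33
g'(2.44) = 25.08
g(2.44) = 17.95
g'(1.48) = 8.26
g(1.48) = 2.83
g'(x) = 6*x^2 - 6*x + 4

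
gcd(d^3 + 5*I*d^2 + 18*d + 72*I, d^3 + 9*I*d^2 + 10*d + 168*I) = d^2 + 2*I*d + 24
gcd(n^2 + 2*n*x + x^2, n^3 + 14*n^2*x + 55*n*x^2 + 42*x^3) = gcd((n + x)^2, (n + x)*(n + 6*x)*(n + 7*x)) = n + x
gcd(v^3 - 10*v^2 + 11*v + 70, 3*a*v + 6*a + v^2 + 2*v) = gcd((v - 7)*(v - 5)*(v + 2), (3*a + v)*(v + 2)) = v + 2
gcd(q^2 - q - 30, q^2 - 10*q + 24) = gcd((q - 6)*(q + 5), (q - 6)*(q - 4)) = q - 6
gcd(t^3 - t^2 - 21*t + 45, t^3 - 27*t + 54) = t^2 - 6*t + 9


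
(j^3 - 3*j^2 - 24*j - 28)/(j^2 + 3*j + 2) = (j^2 - 5*j - 14)/(j + 1)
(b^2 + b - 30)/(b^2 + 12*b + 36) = (b - 5)/(b + 6)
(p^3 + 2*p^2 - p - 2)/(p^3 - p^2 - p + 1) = (p + 2)/(p - 1)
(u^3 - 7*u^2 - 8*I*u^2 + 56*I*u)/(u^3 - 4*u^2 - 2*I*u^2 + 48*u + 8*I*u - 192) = u*(u - 7)/(u^2 + 2*u*(-2 + 3*I) - 24*I)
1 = 1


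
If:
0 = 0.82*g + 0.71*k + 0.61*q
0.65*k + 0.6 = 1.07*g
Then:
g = 0.329542817359016 - 0.306722364044248*q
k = -0.50491219927284*q - 0.380598746809004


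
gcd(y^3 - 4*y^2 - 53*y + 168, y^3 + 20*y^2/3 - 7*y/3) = y + 7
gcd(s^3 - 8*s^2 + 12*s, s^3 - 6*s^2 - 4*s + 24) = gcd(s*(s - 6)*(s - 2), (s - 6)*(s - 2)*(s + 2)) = s^2 - 8*s + 12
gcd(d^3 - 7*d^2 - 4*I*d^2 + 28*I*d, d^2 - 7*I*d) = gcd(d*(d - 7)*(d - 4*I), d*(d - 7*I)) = d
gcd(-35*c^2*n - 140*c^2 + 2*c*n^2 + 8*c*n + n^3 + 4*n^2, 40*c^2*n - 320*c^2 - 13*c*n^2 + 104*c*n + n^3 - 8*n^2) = 5*c - n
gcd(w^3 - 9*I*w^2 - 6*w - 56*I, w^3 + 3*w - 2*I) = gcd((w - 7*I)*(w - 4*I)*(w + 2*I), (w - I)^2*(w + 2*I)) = w + 2*I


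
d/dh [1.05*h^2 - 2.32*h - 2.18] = 2.1*h - 2.32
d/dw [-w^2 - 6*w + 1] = -2*w - 6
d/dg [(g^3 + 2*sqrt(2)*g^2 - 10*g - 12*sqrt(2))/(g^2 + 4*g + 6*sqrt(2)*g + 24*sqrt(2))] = (-2*(g + 2 + 3*sqrt(2))*(g^3 + 2*sqrt(2)*g^2 - 10*g - 12*sqrt(2)) + (3*g^2 + 4*sqrt(2)*g - 10)*(g^2 + 4*g + 6*sqrt(2)*g + 24*sqrt(2)))/(g^2 + 4*g + 6*sqrt(2)*g + 24*sqrt(2))^2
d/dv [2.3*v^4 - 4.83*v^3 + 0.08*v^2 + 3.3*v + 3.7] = 9.2*v^3 - 14.49*v^2 + 0.16*v + 3.3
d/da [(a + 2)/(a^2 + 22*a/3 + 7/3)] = 3*(3*a^2 + 22*a - 2*(a + 2)*(3*a + 11) + 7)/(3*a^2 + 22*a + 7)^2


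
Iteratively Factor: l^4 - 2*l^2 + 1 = (l - 1)*(l^3 + l^2 - l - 1) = (l - 1)*(l + 1)*(l^2 - 1) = (l - 1)*(l + 1)^2*(l - 1)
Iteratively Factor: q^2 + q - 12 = (q - 3)*(q + 4)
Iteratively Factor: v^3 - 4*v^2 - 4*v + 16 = (v - 2)*(v^2 - 2*v - 8) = (v - 4)*(v - 2)*(v + 2)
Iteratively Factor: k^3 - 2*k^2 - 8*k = (k)*(k^2 - 2*k - 8) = k*(k - 4)*(k + 2)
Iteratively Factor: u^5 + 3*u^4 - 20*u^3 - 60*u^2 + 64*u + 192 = (u + 4)*(u^4 - u^3 - 16*u^2 + 4*u + 48) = (u - 2)*(u + 4)*(u^3 + u^2 - 14*u - 24) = (u - 2)*(u + 3)*(u + 4)*(u^2 - 2*u - 8) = (u - 2)*(u + 2)*(u + 3)*(u + 4)*(u - 4)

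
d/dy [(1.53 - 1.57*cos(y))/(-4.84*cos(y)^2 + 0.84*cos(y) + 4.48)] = (7.5988*cos(y)^2 - 14.8104*cos(y) + 8.3188)*sin(y)/(23.4256*cos(y)^4 - 8.1312*cos(y)^3 - 42.6608*cos(y)^2 + 7.5264*cos(y) + 20.0704)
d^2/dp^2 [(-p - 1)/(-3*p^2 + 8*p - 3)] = 2*((5 - 9*p)*(3*p^2 - 8*p + 3) + 4*(p + 1)*(3*p - 4)^2)/(3*p^2 - 8*p + 3)^3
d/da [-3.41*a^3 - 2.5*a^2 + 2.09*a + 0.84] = -10.23*a^2 - 5.0*a + 2.09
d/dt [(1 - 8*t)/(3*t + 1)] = -11/(3*t + 1)^2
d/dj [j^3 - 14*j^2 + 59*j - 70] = 3*j^2 - 28*j + 59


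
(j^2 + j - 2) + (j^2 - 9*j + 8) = 2*j^2 - 8*j + 6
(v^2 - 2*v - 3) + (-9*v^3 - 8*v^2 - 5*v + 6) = -9*v^3 - 7*v^2 - 7*v + 3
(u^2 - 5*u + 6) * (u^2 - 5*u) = u^4 - 10*u^3 + 31*u^2 - 30*u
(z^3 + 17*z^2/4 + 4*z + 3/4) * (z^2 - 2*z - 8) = z^5 + 9*z^4/4 - 25*z^3/2 - 165*z^2/4 - 67*z/2 - 6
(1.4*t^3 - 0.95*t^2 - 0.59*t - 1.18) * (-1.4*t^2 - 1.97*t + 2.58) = -1.96*t^5 - 1.428*t^4 + 6.3095*t^3 + 0.3633*t^2 + 0.8024*t - 3.0444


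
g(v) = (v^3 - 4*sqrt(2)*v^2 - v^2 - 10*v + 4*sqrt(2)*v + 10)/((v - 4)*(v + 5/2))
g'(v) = (3*v^2 - 8*sqrt(2)*v - 2*v - 10 + 4*sqrt(2))/((v - 4)*(v + 5/2)) - (v^3 - 4*sqrt(2)*v^2 - v^2 - 10*v + 4*sqrt(2)*v + 10)/((v - 4)*(v + 5/2)^2) - (v^3 - 4*sqrt(2)*v^2 - v^2 - 10*v + 4*sqrt(2)*v + 10)/((v - 4)^2*(v + 5/2))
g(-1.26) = -0.45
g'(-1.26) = -2.36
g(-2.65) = -43.96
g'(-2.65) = -247.53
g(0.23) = -0.84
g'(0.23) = 0.79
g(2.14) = 2.32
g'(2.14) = 2.96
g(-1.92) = 3.87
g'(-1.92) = -15.42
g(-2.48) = 273.34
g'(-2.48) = -13988.23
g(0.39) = -0.70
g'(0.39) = 0.92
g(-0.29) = -1.13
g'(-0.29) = 0.27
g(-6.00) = -11.99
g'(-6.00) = 0.62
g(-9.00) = -14.43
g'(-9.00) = 0.91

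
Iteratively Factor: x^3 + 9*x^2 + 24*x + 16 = (x + 4)*(x^2 + 5*x + 4) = (x + 1)*(x + 4)*(x + 4)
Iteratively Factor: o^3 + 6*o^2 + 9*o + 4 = (o + 1)*(o^2 + 5*o + 4) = (o + 1)^2*(o + 4)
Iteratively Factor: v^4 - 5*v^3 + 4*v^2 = (v)*(v^3 - 5*v^2 + 4*v) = v*(v - 4)*(v^2 - v) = v^2*(v - 4)*(v - 1)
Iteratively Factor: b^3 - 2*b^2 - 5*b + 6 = (b - 1)*(b^2 - b - 6) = (b - 1)*(b + 2)*(b - 3)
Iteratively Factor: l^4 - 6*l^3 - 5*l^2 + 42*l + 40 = (l - 5)*(l^3 - l^2 - 10*l - 8) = (l - 5)*(l + 2)*(l^2 - 3*l - 4) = (l - 5)*(l + 1)*(l + 2)*(l - 4)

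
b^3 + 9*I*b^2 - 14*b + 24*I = (b - I)*(b + 4*I)*(b + 6*I)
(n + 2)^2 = n^2 + 4*n + 4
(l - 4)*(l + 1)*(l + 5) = l^3 + 2*l^2 - 19*l - 20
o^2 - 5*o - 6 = (o - 6)*(o + 1)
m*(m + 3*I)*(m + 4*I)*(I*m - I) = I*m^4 - 7*m^3 - I*m^3 + 7*m^2 - 12*I*m^2 + 12*I*m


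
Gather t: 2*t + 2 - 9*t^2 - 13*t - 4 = -9*t^2 - 11*t - 2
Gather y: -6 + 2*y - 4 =2*y - 10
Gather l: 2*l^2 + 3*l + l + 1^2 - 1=2*l^2 + 4*l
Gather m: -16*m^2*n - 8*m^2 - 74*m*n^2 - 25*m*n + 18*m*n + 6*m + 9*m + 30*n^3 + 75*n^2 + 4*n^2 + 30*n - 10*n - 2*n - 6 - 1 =m^2*(-16*n - 8) + m*(-74*n^2 - 7*n + 15) + 30*n^3 + 79*n^2 + 18*n - 7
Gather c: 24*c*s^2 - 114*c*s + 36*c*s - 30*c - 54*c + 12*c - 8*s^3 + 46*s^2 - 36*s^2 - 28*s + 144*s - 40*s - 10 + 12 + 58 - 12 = c*(24*s^2 - 78*s - 72) - 8*s^3 + 10*s^2 + 76*s + 48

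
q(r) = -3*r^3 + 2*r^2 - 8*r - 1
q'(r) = -9*r^2 + 4*r - 8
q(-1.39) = 22.04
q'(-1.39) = -30.95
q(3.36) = -119.10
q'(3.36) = -96.17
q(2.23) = -42.16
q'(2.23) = -43.84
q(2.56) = -58.70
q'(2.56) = -56.74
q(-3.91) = 240.19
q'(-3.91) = -161.23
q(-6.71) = 1049.06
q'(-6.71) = -440.06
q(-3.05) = 127.12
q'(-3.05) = -103.92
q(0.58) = -5.55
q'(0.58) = -8.71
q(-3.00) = 122.00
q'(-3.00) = -101.00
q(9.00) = -2098.00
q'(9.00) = -701.00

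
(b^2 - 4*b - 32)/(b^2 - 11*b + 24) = (b + 4)/(b - 3)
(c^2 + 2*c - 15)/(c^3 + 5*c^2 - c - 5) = (c - 3)/(c^2 - 1)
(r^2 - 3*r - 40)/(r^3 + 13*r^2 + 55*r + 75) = (r - 8)/(r^2 + 8*r + 15)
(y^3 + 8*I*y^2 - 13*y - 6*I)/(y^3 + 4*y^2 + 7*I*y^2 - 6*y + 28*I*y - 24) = (y + I)/(y + 4)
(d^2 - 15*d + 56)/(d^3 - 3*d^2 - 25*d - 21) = (d - 8)/(d^2 + 4*d + 3)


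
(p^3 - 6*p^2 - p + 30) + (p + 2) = p^3 - 6*p^2 + 32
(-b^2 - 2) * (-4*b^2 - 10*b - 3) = 4*b^4 + 10*b^3 + 11*b^2 + 20*b + 6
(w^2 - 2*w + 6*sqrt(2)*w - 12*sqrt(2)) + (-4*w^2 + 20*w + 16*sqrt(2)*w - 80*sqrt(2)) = -3*w^2 + 18*w + 22*sqrt(2)*w - 92*sqrt(2)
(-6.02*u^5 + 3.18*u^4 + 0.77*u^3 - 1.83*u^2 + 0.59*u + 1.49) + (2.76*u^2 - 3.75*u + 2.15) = -6.02*u^5 + 3.18*u^4 + 0.77*u^3 + 0.93*u^2 - 3.16*u + 3.64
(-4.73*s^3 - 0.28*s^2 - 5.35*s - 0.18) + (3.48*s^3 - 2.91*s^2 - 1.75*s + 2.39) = -1.25*s^3 - 3.19*s^2 - 7.1*s + 2.21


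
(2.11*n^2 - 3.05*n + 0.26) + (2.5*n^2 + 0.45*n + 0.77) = 4.61*n^2 - 2.6*n + 1.03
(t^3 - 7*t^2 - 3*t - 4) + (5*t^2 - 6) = t^3 - 2*t^2 - 3*t - 10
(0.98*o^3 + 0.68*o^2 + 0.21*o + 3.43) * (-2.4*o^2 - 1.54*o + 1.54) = -2.352*o^5 - 3.1412*o^4 - 0.042*o^3 - 7.5082*o^2 - 4.9588*o + 5.2822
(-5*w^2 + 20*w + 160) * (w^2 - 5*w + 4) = -5*w^4 + 45*w^3 + 40*w^2 - 720*w + 640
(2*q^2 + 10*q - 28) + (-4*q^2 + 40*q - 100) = -2*q^2 + 50*q - 128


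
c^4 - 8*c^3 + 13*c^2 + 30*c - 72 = (c - 4)*(c - 3)^2*(c + 2)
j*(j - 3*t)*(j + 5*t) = j^3 + 2*j^2*t - 15*j*t^2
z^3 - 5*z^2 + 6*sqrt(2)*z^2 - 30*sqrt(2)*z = z*(z - 5)*(z + 6*sqrt(2))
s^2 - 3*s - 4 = (s - 4)*(s + 1)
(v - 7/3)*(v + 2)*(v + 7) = v^3 + 20*v^2/3 - 7*v - 98/3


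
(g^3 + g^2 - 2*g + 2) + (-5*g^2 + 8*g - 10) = g^3 - 4*g^2 + 6*g - 8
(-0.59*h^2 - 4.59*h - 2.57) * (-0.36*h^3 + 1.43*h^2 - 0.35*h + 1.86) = 0.2124*h^5 + 0.8087*h^4 - 5.432*h^3 - 3.166*h^2 - 7.6379*h - 4.7802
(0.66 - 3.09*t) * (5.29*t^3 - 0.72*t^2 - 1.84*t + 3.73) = -16.3461*t^4 + 5.7162*t^3 + 5.2104*t^2 - 12.7401*t + 2.4618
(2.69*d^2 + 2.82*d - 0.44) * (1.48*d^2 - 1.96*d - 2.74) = 3.9812*d^4 - 1.0988*d^3 - 13.549*d^2 - 6.8644*d + 1.2056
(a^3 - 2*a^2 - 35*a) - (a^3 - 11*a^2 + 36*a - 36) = 9*a^2 - 71*a + 36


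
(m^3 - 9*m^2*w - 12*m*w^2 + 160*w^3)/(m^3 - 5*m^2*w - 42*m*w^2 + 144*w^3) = (-m^2 + m*w + 20*w^2)/(-m^2 - 3*m*w + 18*w^2)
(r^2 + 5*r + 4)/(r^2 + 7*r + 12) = (r + 1)/(r + 3)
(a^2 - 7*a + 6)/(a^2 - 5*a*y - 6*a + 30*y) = (1 - a)/(-a + 5*y)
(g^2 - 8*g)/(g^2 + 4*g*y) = (g - 8)/(g + 4*y)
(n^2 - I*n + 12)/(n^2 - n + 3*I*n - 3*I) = (n - 4*I)/(n - 1)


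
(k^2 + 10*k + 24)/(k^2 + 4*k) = (k + 6)/k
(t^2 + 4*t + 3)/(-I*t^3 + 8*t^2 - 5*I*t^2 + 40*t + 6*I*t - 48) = I*(t^2 + 4*t + 3)/(t^3 + t^2*(5 + 8*I) + 2*t*(-3 + 20*I) - 48*I)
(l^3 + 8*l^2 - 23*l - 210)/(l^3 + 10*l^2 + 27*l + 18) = (l^2 + 2*l - 35)/(l^2 + 4*l + 3)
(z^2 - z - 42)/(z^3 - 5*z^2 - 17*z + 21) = (z + 6)/(z^2 + 2*z - 3)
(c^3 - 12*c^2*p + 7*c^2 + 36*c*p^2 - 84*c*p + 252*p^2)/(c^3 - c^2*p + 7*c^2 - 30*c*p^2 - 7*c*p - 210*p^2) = (c - 6*p)/(c + 5*p)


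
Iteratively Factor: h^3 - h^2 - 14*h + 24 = (h - 3)*(h^2 + 2*h - 8) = (h - 3)*(h - 2)*(h + 4)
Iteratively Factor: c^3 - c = (c + 1)*(c^2 - c) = (c - 1)*(c + 1)*(c)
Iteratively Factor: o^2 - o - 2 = (o - 2)*(o + 1)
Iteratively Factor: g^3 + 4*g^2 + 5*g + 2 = (g + 2)*(g^2 + 2*g + 1) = (g + 1)*(g + 2)*(g + 1)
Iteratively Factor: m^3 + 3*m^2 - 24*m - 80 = (m + 4)*(m^2 - m - 20) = (m - 5)*(m + 4)*(m + 4)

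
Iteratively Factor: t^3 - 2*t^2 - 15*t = (t + 3)*(t^2 - 5*t) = (t - 5)*(t + 3)*(t)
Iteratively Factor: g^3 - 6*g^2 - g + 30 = (g + 2)*(g^2 - 8*g + 15) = (g - 5)*(g + 2)*(g - 3)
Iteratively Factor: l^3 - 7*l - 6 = (l + 1)*(l^2 - l - 6) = (l + 1)*(l + 2)*(l - 3)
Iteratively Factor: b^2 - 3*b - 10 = (b - 5)*(b + 2)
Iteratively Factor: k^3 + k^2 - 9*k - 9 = (k + 1)*(k^2 - 9) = (k + 1)*(k + 3)*(k - 3)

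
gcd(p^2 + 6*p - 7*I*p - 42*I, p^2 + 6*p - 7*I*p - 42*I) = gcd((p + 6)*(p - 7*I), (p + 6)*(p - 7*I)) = p^2 + p*(6 - 7*I) - 42*I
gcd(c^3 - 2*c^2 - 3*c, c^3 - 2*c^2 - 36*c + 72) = 1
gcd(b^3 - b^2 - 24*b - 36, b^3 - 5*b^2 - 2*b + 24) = b + 2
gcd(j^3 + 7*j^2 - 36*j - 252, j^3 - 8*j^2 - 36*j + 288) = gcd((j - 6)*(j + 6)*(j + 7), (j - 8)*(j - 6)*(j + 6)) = j^2 - 36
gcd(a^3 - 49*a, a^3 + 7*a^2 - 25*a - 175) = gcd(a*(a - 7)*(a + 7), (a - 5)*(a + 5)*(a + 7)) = a + 7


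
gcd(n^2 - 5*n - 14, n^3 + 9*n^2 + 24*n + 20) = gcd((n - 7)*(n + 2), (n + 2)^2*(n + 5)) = n + 2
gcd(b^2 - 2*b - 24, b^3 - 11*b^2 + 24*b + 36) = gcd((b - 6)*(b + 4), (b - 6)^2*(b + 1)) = b - 6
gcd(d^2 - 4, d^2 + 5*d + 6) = d + 2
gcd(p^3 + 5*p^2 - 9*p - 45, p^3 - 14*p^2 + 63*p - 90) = p - 3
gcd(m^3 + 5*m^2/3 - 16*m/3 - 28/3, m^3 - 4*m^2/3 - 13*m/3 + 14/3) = m^2 - m/3 - 14/3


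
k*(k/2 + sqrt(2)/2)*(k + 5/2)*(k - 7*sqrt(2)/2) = k^4/2 - 5*sqrt(2)*k^3/4 + 5*k^3/4 - 25*sqrt(2)*k^2/8 - 7*k^2/2 - 35*k/4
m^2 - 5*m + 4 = (m - 4)*(m - 1)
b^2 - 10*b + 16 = (b - 8)*(b - 2)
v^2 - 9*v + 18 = (v - 6)*(v - 3)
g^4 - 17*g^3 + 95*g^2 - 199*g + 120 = (g - 8)*(g - 5)*(g - 3)*(g - 1)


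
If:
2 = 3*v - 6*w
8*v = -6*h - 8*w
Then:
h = -4*w - 8/9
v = 2*w + 2/3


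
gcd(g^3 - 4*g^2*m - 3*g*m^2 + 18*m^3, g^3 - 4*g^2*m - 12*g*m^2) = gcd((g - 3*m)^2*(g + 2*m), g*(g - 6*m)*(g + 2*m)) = g + 2*m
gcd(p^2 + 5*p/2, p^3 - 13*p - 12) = 1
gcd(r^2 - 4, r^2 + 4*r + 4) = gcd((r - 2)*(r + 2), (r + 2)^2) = r + 2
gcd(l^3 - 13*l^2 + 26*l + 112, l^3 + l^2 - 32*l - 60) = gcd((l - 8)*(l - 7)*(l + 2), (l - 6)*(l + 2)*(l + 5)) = l + 2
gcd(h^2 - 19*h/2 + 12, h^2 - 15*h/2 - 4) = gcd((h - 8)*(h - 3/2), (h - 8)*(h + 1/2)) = h - 8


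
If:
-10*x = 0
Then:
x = 0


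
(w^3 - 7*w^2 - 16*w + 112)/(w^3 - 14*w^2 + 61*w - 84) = (w + 4)/(w - 3)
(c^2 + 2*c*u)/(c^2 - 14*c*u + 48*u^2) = c*(c + 2*u)/(c^2 - 14*c*u + 48*u^2)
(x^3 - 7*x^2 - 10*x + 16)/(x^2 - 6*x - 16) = x - 1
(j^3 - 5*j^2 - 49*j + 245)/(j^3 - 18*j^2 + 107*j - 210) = (j + 7)/(j - 6)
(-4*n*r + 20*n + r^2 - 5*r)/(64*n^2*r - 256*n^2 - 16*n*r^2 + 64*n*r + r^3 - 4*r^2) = (-4*n*r + 20*n + r^2 - 5*r)/(64*n^2*r - 256*n^2 - 16*n*r^2 + 64*n*r + r^3 - 4*r^2)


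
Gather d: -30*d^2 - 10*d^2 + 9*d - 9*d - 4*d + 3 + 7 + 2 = -40*d^2 - 4*d + 12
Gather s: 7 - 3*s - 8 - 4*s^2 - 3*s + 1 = -4*s^2 - 6*s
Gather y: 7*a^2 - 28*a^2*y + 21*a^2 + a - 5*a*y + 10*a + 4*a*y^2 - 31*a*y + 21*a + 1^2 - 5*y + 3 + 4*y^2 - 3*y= 28*a^2 + 32*a + y^2*(4*a + 4) + y*(-28*a^2 - 36*a - 8) + 4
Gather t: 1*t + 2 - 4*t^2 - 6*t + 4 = -4*t^2 - 5*t + 6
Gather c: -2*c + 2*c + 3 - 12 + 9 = 0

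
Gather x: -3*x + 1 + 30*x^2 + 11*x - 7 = 30*x^2 + 8*x - 6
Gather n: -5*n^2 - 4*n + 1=-5*n^2 - 4*n + 1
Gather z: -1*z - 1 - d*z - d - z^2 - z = -d - z^2 + z*(-d - 2) - 1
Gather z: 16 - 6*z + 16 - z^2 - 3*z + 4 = -z^2 - 9*z + 36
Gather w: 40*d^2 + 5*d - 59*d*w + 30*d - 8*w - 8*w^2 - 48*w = 40*d^2 + 35*d - 8*w^2 + w*(-59*d - 56)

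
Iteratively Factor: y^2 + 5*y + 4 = (y + 4)*(y + 1)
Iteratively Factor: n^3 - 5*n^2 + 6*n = (n - 3)*(n^2 - 2*n) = n*(n - 3)*(n - 2)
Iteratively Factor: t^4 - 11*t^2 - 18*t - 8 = (t - 4)*(t^3 + 4*t^2 + 5*t + 2) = (t - 4)*(t + 1)*(t^2 + 3*t + 2) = (t - 4)*(t + 1)*(t + 2)*(t + 1)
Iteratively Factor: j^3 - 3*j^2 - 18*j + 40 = (j - 5)*(j^2 + 2*j - 8) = (j - 5)*(j - 2)*(j + 4)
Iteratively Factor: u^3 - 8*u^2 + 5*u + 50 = (u - 5)*(u^2 - 3*u - 10) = (u - 5)^2*(u + 2)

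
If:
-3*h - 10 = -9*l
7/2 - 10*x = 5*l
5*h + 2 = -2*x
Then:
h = -143/420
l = 419/420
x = -25/168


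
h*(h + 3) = h^2 + 3*h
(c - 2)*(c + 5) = c^2 + 3*c - 10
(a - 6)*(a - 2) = a^2 - 8*a + 12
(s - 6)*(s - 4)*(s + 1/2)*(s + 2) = s^4 - 15*s^3/2 + 50*s + 24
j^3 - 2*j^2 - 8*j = j*(j - 4)*(j + 2)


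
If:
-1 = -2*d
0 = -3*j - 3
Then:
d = 1/2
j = -1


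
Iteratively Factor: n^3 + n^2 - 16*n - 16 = (n + 4)*(n^2 - 3*n - 4) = (n - 4)*(n + 4)*(n + 1)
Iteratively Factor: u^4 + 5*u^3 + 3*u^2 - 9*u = (u + 3)*(u^3 + 2*u^2 - 3*u) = (u - 1)*(u + 3)*(u^2 + 3*u) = (u - 1)*(u + 3)^2*(u)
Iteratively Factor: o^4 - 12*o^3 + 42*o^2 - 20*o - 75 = (o - 5)*(o^3 - 7*o^2 + 7*o + 15) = (o - 5)*(o - 3)*(o^2 - 4*o - 5) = (o - 5)^2*(o - 3)*(o + 1)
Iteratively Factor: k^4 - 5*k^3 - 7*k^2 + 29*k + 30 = (k - 5)*(k^3 - 7*k - 6) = (k - 5)*(k + 2)*(k^2 - 2*k - 3) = (k - 5)*(k - 3)*(k + 2)*(k + 1)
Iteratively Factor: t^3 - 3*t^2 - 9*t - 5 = (t + 1)*(t^2 - 4*t - 5) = (t + 1)^2*(t - 5)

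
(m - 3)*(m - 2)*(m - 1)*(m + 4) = m^4 - 2*m^3 - 13*m^2 + 38*m - 24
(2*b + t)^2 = 4*b^2 + 4*b*t + t^2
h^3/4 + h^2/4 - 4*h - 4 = (h/4 + 1)*(h - 4)*(h + 1)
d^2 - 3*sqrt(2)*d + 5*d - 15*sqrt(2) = (d + 5)*(d - 3*sqrt(2))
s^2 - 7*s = s*(s - 7)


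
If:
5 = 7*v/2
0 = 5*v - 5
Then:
No Solution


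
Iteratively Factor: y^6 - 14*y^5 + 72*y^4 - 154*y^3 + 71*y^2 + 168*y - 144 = (y + 1)*(y^5 - 15*y^4 + 87*y^3 - 241*y^2 + 312*y - 144) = (y - 4)*(y + 1)*(y^4 - 11*y^3 + 43*y^2 - 69*y + 36) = (y - 4)*(y - 3)*(y + 1)*(y^3 - 8*y^2 + 19*y - 12) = (y - 4)*(y - 3)*(y - 1)*(y + 1)*(y^2 - 7*y + 12) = (y - 4)*(y - 3)^2*(y - 1)*(y + 1)*(y - 4)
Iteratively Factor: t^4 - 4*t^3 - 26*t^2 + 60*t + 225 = (t + 3)*(t^3 - 7*t^2 - 5*t + 75) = (t - 5)*(t + 3)*(t^2 - 2*t - 15) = (t - 5)*(t + 3)^2*(t - 5)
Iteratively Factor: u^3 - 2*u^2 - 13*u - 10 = (u - 5)*(u^2 + 3*u + 2) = (u - 5)*(u + 2)*(u + 1)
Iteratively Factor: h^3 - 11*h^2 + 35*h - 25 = (h - 5)*(h^2 - 6*h + 5) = (h - 5)*(h - 1)*(h - 5)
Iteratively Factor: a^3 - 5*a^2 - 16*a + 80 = (a - 5)*(a^2 - 16) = (a - 5)*(a + 4)*(a - 4)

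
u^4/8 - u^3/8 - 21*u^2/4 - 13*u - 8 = (u/4 + 1/2)*(u/2 + 1/2)*(u - 8)*(u + 4)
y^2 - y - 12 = (y - 4)*(y + 3)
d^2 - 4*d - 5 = (d - 5)*(d + 1)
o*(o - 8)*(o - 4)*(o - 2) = o^4 - 14*o^3 + 56*o^2 - 64*o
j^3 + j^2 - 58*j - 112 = (j - 8)*(j + 2)*(j + 7)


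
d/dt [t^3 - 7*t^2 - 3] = t*(3*t - 14)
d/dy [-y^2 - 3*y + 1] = -2*y - 3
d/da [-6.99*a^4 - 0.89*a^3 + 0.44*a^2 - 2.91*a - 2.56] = -27.96*a^3 - 2.67*a^2 + 0.88*a - 2.91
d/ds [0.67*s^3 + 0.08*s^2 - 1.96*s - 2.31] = 2.01*s^2 + 0.16*s - 1.96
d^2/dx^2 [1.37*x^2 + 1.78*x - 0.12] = 2.74000000000000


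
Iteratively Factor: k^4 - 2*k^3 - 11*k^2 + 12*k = (k - 4)*(k^3 + 2*k^2 - 3*k) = (k - 4)*(k + 3)*(k^2 - k) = k*(k - 4)*(k + 3)*(k - 1)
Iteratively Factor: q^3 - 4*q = (q + 2)*(q^2 - 2*q) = q*(q + 2)*(q - 2)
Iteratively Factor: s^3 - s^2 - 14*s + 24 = (s - 2)*(s^2 + s - 12) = (s - 3)*(s - 2)*(s + 4)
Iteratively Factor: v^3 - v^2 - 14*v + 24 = (v - 2)*(v^2 + v - 12) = (v - 3)*(v - 2)*(v + 4)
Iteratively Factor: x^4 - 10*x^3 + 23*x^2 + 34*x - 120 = (x - 4)*(x^3 - 6*x^2 - x + 30) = (x - 4)*(x + 2)*(x^2 - 8*x + 15) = (x - 5)*(x - 4)*(x + 2)*(x - 3)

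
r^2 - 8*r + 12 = (r - 6)*(r - 2)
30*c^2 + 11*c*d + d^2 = (5*c + d)*(6*c + d)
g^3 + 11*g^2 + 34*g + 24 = (g + 1)*(g + 4)*(g + 6)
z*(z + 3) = z^2 + 3*z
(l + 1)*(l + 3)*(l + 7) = l^3 + 11*l^2 + 31*l + 21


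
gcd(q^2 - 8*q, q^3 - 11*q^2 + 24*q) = q^2 - 8*q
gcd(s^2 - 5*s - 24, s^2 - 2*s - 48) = s - 8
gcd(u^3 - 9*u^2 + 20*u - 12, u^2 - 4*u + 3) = u - 1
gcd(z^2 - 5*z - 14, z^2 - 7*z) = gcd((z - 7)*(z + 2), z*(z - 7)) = z - 7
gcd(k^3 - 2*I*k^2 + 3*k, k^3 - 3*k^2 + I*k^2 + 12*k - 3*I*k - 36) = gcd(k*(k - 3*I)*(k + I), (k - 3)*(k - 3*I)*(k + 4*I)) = k - 3*I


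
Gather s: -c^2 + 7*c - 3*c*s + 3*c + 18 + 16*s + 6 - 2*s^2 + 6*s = -c^2 + 10*c - 2*s^2 + s*(22 - 3*c) + 24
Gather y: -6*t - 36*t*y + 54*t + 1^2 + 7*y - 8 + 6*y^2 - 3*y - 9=48*t + 6*y^2 + y*(4 - 36*t) - 16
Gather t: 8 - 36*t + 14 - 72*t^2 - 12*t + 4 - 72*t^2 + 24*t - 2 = -144*t^2 - 24*t + 24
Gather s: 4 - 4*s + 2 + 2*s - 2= 4 - 2*s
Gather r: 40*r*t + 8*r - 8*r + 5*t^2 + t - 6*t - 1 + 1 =40*r*t + 5*t^2 - 5*t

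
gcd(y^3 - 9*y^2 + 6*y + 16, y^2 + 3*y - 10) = y - 2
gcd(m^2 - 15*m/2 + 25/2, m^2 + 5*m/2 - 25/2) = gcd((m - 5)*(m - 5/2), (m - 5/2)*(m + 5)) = m - 5/2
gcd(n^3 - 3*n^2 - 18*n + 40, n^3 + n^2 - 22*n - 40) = n^2 - n - 20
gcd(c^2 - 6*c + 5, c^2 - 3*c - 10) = c - 5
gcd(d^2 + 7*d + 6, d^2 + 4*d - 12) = d + 6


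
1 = 1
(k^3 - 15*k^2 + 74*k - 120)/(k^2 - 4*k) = k - 11 + 30/k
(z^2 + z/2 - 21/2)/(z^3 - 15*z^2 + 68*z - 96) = (z + 7/2)/(z^2 - 12*z + 32)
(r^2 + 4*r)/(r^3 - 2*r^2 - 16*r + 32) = r/(r^2 - 6*r + 8)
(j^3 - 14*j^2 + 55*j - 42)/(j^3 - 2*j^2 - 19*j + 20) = (j^2 - 13*j + 42)/(j^2 - j - 20)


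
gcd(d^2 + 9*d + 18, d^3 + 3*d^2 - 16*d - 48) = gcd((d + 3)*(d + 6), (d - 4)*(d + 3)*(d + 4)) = d + 3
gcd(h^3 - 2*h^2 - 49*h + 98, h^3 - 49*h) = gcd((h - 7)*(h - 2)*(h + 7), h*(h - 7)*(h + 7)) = h^2 - 49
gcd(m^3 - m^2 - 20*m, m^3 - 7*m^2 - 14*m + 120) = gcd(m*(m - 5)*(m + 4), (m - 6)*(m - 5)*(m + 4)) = m^2 - m - 20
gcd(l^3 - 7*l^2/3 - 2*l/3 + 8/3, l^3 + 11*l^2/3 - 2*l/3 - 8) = l - 4/3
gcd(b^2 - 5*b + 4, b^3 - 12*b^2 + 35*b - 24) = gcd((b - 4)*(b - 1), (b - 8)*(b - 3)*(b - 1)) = b - 1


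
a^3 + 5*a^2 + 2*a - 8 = (a - 1)*(a + 2)*(a + 4)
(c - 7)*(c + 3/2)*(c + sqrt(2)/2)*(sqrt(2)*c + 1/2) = sqrt(2)*c^4 - 11*sqrt(2)*c^3/2 + 3*c^3/2 - 41*sqrt(2)*c^2/4 - 33*c^2/4 - 63*c/4 - 11*sqrt(2)*c/8 - 21*sqrt(2)/8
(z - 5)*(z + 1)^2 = z^3 - 3*z^2 - 9*z - 5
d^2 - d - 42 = (d - 7)*(d + 6)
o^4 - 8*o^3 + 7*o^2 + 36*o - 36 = (o - 6)*(o - 3)*(o - 1)*(o + 2)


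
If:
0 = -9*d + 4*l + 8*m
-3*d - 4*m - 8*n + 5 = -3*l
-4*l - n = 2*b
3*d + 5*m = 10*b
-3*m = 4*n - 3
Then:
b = -503/498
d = -860/747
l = 17/249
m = -331/249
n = 145/83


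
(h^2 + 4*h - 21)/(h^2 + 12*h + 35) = (h - 3)/(h + 5)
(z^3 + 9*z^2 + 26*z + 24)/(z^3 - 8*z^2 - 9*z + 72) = (z^2 + 6*z + 8)/(z^2 - 11*z + 24)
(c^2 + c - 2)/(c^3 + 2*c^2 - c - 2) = 1/(c + 1)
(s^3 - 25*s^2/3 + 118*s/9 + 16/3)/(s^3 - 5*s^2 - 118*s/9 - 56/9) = (-9*s^3 + 75*s^2 - 118*s - 48)/(-9*s^3 + 45*s^2 + 118*s + 56)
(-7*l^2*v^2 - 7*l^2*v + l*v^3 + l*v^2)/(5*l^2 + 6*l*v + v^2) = l*v*(-7*l*v - 7*l + v^2 + v)/(5*l^2 + 6*l*v + v^2)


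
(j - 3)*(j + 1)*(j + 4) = j^3 + 2*j^2 - 11*j - 12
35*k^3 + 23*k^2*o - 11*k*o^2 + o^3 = (-7*k + o)*(-5*k + o)*(k + o)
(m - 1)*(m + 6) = m^2 + 5*m - 6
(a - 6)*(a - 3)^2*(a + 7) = a^4 - 5*a^3 - 39*a^2 + 261*a - 378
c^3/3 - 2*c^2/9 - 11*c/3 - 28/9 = (c/3 + 1/3)*(c - 4)*(c + 7/3)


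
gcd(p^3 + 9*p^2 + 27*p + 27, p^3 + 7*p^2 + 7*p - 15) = p + 3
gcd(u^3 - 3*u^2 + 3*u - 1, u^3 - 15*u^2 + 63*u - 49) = u - 1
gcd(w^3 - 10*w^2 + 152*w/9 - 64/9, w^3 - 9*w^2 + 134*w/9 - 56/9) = w^2 - 2*w + 8/9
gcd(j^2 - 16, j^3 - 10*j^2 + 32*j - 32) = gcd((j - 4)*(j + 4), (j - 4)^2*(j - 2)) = j - 4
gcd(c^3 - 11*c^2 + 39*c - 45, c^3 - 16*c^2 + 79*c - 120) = c^2 - 8*c + 15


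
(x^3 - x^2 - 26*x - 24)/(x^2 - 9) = (x^3 - x^2 - 26*x - 24)/(x^2 - 9)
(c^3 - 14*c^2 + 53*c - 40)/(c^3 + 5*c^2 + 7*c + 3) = (c^3 - 14*c^2 + 53*c - 40)/(c^3 + 5*c^2 + 7*c + 3)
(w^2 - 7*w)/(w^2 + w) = (w - 7)/(w + 1)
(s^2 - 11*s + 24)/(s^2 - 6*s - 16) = (s - 3)/(s + 2)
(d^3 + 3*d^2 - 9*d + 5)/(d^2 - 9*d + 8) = (d^2 + 4*d - 5)/(d - 8)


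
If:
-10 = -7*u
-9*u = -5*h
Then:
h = 18/7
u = 10/7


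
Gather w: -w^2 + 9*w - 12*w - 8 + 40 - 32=-w^2 - 3*w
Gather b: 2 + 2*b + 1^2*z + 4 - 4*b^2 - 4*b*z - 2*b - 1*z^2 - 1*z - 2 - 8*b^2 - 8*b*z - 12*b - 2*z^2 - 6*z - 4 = -12*b^2 + b*(-12*z - 12) - 3*z^2 - 6*z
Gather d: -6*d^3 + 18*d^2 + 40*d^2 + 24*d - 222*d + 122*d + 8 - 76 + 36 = -6*d^3 + 58*d^2 - 76*d - 32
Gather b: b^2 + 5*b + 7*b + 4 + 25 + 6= b^2 + 12*b + 35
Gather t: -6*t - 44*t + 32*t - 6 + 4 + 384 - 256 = 126 - 18*t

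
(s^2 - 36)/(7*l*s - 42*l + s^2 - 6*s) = (s + 6)/(7*l + s)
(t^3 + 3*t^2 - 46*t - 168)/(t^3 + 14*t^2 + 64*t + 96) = (t - 7)/(t + 4)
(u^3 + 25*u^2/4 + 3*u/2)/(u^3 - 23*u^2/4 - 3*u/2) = (u + 6)/(u - 6)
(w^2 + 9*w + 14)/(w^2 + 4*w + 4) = (w + 7)/(w + 2)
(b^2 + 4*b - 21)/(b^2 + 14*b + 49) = (b - 3)/(b + 7)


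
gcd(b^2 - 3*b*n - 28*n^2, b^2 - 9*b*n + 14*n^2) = b - 7*n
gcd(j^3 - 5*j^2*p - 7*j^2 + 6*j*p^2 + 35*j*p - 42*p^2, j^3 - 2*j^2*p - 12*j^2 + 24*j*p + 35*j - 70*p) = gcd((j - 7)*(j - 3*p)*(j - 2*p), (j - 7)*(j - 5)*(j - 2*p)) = -j^2 + 2*j*p + 7*j - 14*p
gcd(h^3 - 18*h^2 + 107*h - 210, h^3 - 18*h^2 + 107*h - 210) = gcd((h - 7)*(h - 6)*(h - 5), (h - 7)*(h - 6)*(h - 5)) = h^3 - 18*h^2 + 107*h - 210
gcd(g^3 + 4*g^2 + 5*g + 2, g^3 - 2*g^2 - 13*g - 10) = g^2 + 3*g + 2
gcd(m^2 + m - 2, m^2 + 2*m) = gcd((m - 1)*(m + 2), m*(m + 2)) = m + 2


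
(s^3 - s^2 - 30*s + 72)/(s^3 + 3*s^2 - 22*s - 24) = (s - 3)/(s + 1)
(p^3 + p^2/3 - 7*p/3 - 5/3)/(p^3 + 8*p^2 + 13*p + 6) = (p - 5/3)/(p + 6)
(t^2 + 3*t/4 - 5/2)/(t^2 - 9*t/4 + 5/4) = (t + 2)/(t - 1)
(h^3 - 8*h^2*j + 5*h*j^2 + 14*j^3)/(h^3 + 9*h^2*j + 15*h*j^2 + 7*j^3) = (h^2 - 9*h*j + 14*j^2)/(h^2 + 8*h*j + 7*j^2)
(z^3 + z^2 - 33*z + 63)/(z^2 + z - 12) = (z^2 + 4*z - 21)/(z + 4)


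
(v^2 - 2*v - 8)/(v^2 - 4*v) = (v + 2)/v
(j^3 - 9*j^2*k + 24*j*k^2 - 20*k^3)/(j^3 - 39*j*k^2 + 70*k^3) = (j - 2*k)/(j + 7*k)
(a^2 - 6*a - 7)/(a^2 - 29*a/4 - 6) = 4*(-a^2 + 6*a + 7)/(-4*a^2 + 29*a + 24)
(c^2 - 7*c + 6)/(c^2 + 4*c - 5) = (c - 6)/(c + 5)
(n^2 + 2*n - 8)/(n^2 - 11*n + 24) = (n^2 + 2*n - 8)/(n^2 - 11*n + 24)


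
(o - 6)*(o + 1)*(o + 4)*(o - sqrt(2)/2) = o^4 - o^3 - sqrt(2)*o^3/2 - 26*o^2 + sqrt(2)*o^2/2 - 24*o + 13*sqrt(2)*o + 12*sqrt(2)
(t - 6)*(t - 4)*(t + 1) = t^3 - 9*t^2 + 14*t + 24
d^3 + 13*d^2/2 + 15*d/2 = d*(d + 3/2)*(d + 5)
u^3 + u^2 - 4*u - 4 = (u - 2)*(u + 1)*(u + 2)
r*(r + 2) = r^2 + 2*r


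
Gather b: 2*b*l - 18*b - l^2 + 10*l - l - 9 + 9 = b*(2*l - 18) - l^2 + 9*l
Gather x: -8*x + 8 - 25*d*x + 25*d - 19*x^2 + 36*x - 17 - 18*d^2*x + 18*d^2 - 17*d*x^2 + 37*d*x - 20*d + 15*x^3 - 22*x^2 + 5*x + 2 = 18*d^2 + 5*d + 15*x^3 + x^2*(-17*d - 41) + x*(-18*d^2 + 12*d + 33) - 7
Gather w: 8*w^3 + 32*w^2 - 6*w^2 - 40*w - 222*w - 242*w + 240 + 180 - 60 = 8*w^3 + 26*w^2 - 504*w + 360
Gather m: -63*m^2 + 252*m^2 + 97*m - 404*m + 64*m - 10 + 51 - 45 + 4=189*m^2 - 243*m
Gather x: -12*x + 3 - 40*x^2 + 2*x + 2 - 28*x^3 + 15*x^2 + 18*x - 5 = -28*x^3 - 25*x^2 + 8*x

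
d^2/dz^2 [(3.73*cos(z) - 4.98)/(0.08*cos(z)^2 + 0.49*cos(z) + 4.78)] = (0.00238436279501986*(1 - cos(z)^2)^2 - 0.000207960090618748*cos(z)^5 + 0.0800714646767172*cos(z)^3 + 0.0232672077392375*cos(z)^2 - 0.928799803357845*cos(z) - 0.142251322696565)/(0.0164609053497942*cos(z)^2 + 0.10082304526749*cos(z) + 0.983539094650206)^3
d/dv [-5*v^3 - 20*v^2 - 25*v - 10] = -15*v^2 - 40*v - 25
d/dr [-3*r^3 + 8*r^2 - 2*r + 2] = -9*r^2 + 16*r - 2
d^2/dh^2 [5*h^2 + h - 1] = 10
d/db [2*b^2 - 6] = 4*b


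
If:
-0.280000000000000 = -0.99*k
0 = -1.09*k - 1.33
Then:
No Solution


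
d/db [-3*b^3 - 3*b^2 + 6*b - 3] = -9*b^2 - 6*b + 6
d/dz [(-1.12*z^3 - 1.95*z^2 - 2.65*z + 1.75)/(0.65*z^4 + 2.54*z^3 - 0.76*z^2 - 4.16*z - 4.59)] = (0.728*z^6 + 2.535*z^5 + 10.9717*z^4 + 18.2304*z^3 + 8.1854*z^2 + 20.561*z + 19.4435)/(0.4225*z^8 + 3.302*z^7 + 5.4636*z^6 - 9.2688*z^5 - 26.5222*z^4 - 16.994*z^3 + 24.2824*z^2 + 38.1888*z + 21.0681)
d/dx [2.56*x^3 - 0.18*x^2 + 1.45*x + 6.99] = 7.68*x^2 - 0.36*x + 1.45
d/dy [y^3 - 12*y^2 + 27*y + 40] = 3*y^2 - 24*y + 27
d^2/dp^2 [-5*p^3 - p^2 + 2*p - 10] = -30*p - 2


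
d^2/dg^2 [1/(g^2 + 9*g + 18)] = 2*(-g^2 - 9*g + (2*g + 9)^2 - 18)/(g^2 + 9*g + 18)^3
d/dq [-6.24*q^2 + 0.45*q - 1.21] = 0.45 - 12.48*q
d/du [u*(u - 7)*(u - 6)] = 3*u^2 - 26*u + 42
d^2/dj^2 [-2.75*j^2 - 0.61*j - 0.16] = -5.50000000000000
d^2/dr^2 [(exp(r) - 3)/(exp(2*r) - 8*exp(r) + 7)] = (exp(4*r) - 4*exp(3*r) + 30*exp(2*r) - 52*exp(r) - 119)*exp(r)/(exp(6*r) - 24*exp(5*r) + 213*exp(4*r) - 848*exp(3*r) + 1491*exp(2*r) - 1176*exp(r) + 343)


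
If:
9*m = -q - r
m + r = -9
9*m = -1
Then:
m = -1/9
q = 89/9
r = -80/9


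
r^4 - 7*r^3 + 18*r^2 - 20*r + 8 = (r - 2)^3*(r - 1)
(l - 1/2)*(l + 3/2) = l^2 + l - 3/4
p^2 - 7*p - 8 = (p - 8)*(p + 1)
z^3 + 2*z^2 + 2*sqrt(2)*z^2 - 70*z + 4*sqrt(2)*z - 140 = (z + 2)*(z - 5*sqrt(2))*(z + 7*sqrt(2))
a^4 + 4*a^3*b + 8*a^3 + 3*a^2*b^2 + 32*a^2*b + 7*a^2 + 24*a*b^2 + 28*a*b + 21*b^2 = (a + 1)*(a + 7)*(a + b)*(a + 3*b)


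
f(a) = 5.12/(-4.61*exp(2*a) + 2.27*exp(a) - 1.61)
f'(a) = 5.12*(9.22*exp(2*a) - 2.27*exp(a))/(-4.61*exp(2*a) + 2.27*exp(a) - 1.61)^2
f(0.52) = -0.47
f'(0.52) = 0.97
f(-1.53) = -3.84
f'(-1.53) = -0.17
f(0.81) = -0.26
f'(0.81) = 0.54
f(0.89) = -0.22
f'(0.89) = 0.46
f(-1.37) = -3.85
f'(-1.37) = 0.05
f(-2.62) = -3.48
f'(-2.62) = -0.28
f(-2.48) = -3.53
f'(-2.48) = -0.30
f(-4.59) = -3.23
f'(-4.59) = -0.04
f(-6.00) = -3.19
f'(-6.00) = -0.01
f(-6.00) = -3.19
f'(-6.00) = -0.01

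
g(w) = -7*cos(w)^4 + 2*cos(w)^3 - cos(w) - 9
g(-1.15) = -9.47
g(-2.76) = -14.86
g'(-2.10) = 3.57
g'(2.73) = -10.24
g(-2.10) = -9.21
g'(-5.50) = 5.61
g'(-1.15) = -1.74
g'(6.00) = -5.66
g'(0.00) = 0.00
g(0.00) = -15.00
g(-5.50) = -10.76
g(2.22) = -9.77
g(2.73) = -14.56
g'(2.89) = -7.48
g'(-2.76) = 9.89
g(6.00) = -14.14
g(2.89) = -16.01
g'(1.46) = 0.96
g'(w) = 28*sin(w)*cos(w)^3 - 6*sin(w)*cos(w)^2 + sin(w)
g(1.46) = -9.11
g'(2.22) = -5.88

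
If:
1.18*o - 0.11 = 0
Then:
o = 0.09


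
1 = 1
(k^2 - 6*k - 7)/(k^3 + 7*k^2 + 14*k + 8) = (k - 7)/(k^2 + 6*k + 8)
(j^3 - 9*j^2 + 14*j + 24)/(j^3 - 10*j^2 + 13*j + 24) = (j^2 - 10*j + 24)/(j^2 - 11*j + 24)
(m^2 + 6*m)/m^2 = (m + 6)/m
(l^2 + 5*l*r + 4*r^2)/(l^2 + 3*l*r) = (l^2 + 5*l*r + 4*r^2)/(l*(l + 3*r))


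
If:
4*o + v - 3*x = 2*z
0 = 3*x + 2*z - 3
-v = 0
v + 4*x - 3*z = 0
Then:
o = 3/4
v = 0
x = 9/17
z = 12/17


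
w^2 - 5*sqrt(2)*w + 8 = (w - 4*sqrt(2))*(w - sqrt(2))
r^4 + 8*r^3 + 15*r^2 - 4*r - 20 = (r - 1)*(r + 2)^2*(r + 5)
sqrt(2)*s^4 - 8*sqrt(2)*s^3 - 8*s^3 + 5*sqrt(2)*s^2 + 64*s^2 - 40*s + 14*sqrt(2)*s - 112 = (s - 7)*(s - 2)*(s - 4*sqrt(2))*(sqrt(2)*s + sqrt(2))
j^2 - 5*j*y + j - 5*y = (j + 1)*(j - 5*y)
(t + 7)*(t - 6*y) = t^2 - 6*t*y + 7*t - 42*y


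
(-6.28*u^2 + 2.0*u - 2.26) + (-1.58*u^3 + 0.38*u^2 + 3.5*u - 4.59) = -1.58*u^3 - 5.9*u^2 + 5.5*u - 6.85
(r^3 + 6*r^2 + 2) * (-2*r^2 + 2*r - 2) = -2*r^5 - 10*r^4 + 10*r^3 - 16*r^2 + 4*r - 4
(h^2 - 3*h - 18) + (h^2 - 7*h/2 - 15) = 2*h^2 - 13*h/2 - 33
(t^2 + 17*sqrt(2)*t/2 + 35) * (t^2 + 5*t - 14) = t^4 + 5*t^3 + 17*sqrt(2)*t^3/2 + 21*t^2 + 85*sqrt(2)*t^2/2 - 119*sqrt(2)*t + 175*t - 490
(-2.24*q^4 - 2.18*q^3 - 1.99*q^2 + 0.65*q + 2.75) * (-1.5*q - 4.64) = 3.36*q^5 + 13.6636*q^4 + 13.1002*q^3 + 8.2586*q^2 - 7.141*q - 12.76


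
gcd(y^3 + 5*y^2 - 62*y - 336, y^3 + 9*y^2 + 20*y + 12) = y + 6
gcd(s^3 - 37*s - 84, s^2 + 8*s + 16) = s + 4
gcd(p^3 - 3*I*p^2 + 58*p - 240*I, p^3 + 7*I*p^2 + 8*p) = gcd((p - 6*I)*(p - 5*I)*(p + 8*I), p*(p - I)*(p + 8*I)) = p + 8*I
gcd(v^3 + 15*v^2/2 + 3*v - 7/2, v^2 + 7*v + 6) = v + 1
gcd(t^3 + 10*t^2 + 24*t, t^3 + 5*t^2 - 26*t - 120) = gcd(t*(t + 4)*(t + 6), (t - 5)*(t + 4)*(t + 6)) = t^2 + 10*t + 24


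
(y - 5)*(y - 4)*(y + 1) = y^3 - 8*y^2 + 11*y + 20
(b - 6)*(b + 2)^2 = b^3 - 2*b^2 - 20*b - 24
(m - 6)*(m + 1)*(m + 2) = m^3 - 3*m^2 - 16*m - 12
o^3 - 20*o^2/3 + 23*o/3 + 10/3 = (o - 5)*(o - 2)*(o + 1/3)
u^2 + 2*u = u*(u + 2)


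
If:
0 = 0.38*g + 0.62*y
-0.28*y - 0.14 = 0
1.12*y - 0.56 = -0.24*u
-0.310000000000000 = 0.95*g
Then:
No Solution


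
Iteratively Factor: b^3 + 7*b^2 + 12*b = (b)*(b^2 + 7*b + 12) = b*(b + 3)*(b + 4)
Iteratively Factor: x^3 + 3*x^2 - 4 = (x - 1)*(x^2 + 4*x + 4) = (x - 1)*(x + 2)*(x + 2)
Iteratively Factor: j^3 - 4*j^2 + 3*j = (j - 1)*(j^2 - 3*j) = j*(j - 1)*(j - 3)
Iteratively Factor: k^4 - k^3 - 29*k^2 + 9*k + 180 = (k - 5)*(k^3 + 4*k^2 - 9*k - 36) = (k - 5)*(k + 3)*(k^2 + k - 12) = (k - 5)*(k - 3)*(k + 3)*(k + 4)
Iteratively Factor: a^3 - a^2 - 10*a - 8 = (a - 4)*(a^2 + 3*a + 2) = (a - 4)*(a + 1)*(a + 2)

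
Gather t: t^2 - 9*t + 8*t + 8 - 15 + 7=t^2 - t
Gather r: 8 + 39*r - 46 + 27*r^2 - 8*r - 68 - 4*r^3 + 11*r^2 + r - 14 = -4*r^3 + 38*r^2 + 32*r - 120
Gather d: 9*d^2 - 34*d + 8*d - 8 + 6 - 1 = 9*d^2 - 26*d - 3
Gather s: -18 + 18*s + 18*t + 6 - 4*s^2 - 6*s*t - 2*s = -4*s^2 + s*(16 - 6*t) + 18*t - 12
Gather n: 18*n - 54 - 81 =18*n - 135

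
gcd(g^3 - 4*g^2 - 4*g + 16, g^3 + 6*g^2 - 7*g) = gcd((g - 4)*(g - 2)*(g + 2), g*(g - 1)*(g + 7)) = 1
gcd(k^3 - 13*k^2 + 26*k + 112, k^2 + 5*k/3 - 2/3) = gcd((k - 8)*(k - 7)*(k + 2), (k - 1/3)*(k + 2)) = k + 2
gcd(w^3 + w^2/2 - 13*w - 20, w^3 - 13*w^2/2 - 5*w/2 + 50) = w^2 - 3*w/2 - 10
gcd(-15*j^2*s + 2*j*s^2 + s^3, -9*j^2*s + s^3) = -3*j*s + s^2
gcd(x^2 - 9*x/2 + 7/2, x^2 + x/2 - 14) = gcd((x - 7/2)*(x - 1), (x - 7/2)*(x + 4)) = x - 7/2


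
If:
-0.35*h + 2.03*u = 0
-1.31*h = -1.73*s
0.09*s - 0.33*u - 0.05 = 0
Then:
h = 4.44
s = 3.36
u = 0.77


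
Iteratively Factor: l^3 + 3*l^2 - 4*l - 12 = (l + 3)*(l^2 - 4) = (l - 2)*(l + 3)*(l + 2)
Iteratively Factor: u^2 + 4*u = (u)*(u + 4)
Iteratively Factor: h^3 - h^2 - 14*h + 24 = (h - 3)*(h^2 + 2*h - 8) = (h - 3)*(h + 4)*(h - 2)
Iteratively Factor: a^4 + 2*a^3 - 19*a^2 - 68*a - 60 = (a + 3)*(a^3 - a^2 - 16*a - 20) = (a - 5)*(a + 3)*(a^2 + 4*a + 4) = (a - 5)*(a + 2)*(a + 3)*(a + 2)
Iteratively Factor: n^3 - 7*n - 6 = (n + 2)*(n^2 - 2*n - 3) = (n + 1)*(n + 2)*(n - 3)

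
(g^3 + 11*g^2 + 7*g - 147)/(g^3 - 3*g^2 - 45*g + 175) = (g^2 + 4*g - 21)/(g^2 - 10*g + 25)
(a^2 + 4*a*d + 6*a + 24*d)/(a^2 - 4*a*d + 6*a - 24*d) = (a + 4*d)/(a - 4*d)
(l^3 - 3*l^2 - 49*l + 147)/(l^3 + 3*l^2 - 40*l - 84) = (l^2 - 10*l + 21)/(l^2 - 4*l - 12)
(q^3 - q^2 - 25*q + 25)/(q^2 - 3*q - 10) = (q^2 + 4*q - 5)/(q + 2)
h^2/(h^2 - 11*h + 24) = h^2/(h^2 - 11*h + 24)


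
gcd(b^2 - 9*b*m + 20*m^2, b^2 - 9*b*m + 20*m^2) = b^2 - 9*b*m + 20*m^2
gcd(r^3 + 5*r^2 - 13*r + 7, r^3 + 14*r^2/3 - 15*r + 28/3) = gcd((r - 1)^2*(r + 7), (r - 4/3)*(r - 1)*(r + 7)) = r^2 + 6*r - 7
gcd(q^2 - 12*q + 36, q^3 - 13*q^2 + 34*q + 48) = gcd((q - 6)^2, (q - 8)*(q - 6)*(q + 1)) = q - 6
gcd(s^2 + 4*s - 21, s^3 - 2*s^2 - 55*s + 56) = s + 7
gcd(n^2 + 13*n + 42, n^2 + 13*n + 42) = n^2 + 13*n + 42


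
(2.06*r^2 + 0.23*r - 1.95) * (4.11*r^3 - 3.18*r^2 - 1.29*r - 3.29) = 8.4666*r^5 - 5.6055*r^4 - 11.4033*r^3 - 0.8731*r^2 + 1.7588*r + 6.4155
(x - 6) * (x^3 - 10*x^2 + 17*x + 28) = x^4 - 16*x^3 + 77*x^2 - 74*x - 168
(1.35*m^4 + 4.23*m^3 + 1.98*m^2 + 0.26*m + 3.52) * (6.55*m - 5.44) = 8.8425*m^5 + 20.3625*m^4 - 10.0422*m^3 - 9.0682*m^2 + 21.6416*m - 19.1488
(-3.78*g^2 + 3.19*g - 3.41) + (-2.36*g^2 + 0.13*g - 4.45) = -6.14*g^2 + 3.32*g - 7.86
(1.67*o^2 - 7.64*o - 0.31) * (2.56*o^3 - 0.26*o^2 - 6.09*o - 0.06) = 4.2752*o^5 - 19.9926*o^4 - 8.9775*o^3 + 46.508*o^2 + 2.3463*o + 0.0186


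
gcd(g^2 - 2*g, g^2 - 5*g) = g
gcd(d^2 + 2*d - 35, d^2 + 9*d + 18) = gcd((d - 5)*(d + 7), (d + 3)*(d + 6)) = 1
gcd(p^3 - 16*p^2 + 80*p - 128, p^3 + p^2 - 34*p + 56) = p - 4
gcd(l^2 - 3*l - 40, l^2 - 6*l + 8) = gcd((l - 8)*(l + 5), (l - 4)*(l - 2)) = 1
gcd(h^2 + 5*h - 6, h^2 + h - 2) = h - 1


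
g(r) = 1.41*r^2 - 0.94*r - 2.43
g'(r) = 2.82*r - 0.94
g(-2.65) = 9.96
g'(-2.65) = -8.41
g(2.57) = 4.47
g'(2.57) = 6.31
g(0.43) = -2.57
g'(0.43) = 0.27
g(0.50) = -2.55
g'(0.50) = 0.47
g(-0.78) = -0.84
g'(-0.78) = -3.14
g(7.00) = 60.08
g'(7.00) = 18.80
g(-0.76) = -0.90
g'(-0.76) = -3.08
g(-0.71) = -1.05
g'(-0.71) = -2.94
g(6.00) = 42.69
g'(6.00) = 15.98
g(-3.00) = 13.08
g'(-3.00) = -9.40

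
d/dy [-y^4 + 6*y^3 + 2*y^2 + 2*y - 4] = -4*y^3 + 18*y^2 + 4*y + 2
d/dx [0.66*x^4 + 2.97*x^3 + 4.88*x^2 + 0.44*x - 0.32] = 2.64*x^3 + 8.91*x^2 + 9.76*x + 0.44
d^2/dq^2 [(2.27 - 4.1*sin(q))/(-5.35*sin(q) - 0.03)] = 0.00653038301512682*(65.631125*sin(q)^2 - 0.368025*sin(q) - 131.26225)/(1.0*sin(q) + 0.00560747663551402)^3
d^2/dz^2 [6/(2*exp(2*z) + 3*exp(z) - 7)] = 6*(2*(4*exp(z) + 3)^2*exp(z) - (8*exp(z) + 3)*(2*exp(2*z) + 3*exp(z) - 7))*exp(z)/(2*exp(2*z) + 3*exp(z) - 7)^3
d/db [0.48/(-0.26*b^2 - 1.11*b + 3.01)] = (0.2496*b + 0.5328)/(0.26*b^2 + 1.11*b - 3.01)^2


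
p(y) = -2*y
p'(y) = -2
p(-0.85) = 1.70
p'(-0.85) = -2.00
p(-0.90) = 1.80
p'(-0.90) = -2.00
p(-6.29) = 12.58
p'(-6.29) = -2.00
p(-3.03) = 6.06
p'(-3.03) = -2.00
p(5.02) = -10.04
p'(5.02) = -2.00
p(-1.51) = 3.02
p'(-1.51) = -2.00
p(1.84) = -3.68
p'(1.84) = -2.00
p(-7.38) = 14.76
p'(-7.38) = -2.00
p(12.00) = -24.00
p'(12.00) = -2.00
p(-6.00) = 12.00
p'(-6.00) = -2.00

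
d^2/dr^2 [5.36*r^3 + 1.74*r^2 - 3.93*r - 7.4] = 32.16*r + 3.48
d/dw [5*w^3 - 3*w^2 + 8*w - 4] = 15*w^2 - 6*w + 8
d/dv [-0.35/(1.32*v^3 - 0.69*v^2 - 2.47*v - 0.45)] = (1.386*v^2 - 0.483*v - 0.8645)/(-1.32*v^3 + 0.69*v^2 + 2.47*v + 0.45)^2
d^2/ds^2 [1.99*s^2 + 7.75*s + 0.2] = 3.98000000000000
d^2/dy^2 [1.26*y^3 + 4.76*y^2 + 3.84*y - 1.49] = 7.56*y + 9.52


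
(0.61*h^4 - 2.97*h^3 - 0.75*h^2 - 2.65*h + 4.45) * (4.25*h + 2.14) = 2.5925*h^5 - 11.3171*h^4 - 9.5433*h^3 - 12.8675*h^2 + 13.2415*h + 9.523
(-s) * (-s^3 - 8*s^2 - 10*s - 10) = s^4 + 8*s^3 + 10*s^2 + 10*s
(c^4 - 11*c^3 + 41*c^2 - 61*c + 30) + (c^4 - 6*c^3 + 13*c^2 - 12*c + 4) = 2*c^4 - 17*c^3 + 54*c^2 - 73*c + 34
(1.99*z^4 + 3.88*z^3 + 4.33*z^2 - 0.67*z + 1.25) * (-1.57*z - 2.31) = -3.1243*z^5 - 10.6885*z^4 - 15.7609*z^3 - 8.9504*z^2 - 0.4148*z - 2.8875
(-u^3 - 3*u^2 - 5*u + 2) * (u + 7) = -u^4 - 10*u^3 - 26*u^2 - 33*u + 14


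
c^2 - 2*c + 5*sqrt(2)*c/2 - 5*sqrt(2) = (c - 2)*(c + 5*sqrt(2)/2)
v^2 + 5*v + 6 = (v + 2)*(v + 3)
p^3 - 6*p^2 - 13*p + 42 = (p - 7)*(p - 2)*(p + 3)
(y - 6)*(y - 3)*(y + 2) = y^3 - 7*y^2 + 36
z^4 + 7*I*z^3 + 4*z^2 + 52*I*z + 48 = (z - 2*I)*(z - I)*(z + 4*I)*(z + 6*I)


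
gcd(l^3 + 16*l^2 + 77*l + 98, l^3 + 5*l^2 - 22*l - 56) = l^2 + 9*l + 14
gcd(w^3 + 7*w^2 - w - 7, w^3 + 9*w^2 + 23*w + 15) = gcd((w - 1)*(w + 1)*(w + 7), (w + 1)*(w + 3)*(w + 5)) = w + 1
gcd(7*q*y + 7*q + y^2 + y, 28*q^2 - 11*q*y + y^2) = 1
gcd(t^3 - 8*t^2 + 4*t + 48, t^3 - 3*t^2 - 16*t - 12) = t^2 - 4*t - 12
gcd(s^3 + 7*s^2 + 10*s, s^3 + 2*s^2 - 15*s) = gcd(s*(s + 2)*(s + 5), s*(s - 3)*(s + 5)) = s^2 + 5*s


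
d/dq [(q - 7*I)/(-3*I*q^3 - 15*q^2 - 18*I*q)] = 2*(-I*q^3 - 13*q^2 + 35*I*q - 21)/(3*q^2*(q^4 - 10*I*q^3 - 13*q^2 - 60*I*q + 36))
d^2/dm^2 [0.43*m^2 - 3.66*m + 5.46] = 0.860000000000000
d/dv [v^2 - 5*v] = 2*v - 5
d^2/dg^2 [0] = 0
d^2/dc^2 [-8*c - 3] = 0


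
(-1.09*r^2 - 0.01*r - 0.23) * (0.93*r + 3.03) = -1.0137*r^3 - 3.312*r^2 - 0.2442*r - 0.6969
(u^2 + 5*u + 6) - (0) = u^2 + 5*u + 6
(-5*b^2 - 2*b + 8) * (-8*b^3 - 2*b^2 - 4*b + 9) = 40*b^5 + 26*b^4 - 40*b^3 - 53*b^2 - 50*b + 72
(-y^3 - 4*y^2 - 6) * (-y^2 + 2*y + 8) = y^5 + 2*y^4 - 16*y^3 - 26*y^2 - 12*y - 48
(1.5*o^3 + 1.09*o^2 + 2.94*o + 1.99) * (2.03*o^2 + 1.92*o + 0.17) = 3.045*o^5 + 5.0927*o^4 + 8.316*o^3 + 9.8698*o^2 + 4.3206*o + 0.3383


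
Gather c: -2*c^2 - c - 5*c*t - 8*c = -2*c^2 + c*(-5*t - 9)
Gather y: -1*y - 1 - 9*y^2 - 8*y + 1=-9*y^2 - 9*y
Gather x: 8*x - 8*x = 0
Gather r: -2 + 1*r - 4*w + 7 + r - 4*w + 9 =2*r - 8*w + 14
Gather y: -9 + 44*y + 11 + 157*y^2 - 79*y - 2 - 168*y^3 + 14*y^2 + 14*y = -168*y^3 + 171*y^2 - 21*y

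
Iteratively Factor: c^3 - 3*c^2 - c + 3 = (c - 1)*(c^2 - 2*c - 3) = (c - 3)*(c - 1)*(c + 1)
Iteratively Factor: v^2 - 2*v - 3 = (v - 3)*(v + 1)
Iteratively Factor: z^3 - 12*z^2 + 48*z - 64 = (z - 4)*(z^2 - 8*z + 16) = (z - 4)^2*(z - 4)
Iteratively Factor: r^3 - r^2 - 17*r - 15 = (r - 5)*(r^2 + 4*r + 3) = (r - 5)*(r + 1)*(r + 3)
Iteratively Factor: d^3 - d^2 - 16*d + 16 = (d - 1)*(d^2 - 16) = (d - 4)*(d - 1)*(d + 4)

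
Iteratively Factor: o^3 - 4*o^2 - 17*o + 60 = (o - 3)*(o^2 - o - 20) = (o - 5)*(o - 3)*(o + 4)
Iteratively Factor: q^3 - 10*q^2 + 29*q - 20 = (q - 4)*(q^2 - 6*q + 5) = (q - 5)*(q - 4)*(q - 1)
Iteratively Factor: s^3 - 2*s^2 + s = (s - 1)*(s^2 - s) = (s - 1)^2*(s)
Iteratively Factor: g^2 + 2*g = (g + 2)*(g)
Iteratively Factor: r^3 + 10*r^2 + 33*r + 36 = (r + 3)*(r^2 + 7*r + 12) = (r + 3)^2*(r + 4)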